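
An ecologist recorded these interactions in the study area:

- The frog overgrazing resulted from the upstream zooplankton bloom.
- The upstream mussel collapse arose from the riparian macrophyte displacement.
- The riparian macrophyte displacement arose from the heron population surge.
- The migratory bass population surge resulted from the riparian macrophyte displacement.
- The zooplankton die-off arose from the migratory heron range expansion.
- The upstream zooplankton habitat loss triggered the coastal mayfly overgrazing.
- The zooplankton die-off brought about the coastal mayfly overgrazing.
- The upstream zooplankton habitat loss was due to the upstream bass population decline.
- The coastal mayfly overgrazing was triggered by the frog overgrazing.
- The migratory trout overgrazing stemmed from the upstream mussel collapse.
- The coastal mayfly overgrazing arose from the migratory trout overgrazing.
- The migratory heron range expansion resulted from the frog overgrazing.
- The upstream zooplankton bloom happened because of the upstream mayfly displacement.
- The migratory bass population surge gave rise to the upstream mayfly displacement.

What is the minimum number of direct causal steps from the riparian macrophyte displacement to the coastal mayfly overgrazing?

Shortest chain: the riparian macrophyte displacement → the upstream mussel collapse → the migratory trout overgrazing → the coastal mayfly overgrazing.

3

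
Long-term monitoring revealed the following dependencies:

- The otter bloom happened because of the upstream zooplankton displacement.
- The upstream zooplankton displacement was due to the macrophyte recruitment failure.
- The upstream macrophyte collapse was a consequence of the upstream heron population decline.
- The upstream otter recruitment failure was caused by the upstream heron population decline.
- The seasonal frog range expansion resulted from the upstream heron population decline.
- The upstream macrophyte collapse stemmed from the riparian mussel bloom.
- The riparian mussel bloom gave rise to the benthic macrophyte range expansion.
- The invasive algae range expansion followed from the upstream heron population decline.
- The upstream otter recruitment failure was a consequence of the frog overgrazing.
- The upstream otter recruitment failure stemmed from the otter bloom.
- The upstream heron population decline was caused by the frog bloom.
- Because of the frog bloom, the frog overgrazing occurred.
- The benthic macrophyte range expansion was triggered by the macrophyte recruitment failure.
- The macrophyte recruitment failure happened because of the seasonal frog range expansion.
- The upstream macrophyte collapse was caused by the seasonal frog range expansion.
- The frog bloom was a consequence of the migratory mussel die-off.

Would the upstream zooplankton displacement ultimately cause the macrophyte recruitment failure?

No

The upstream zooplankton displacement leads to the otter bloom, the upstream otter recruitment failure; the macrophyte recruitment failure is not among them.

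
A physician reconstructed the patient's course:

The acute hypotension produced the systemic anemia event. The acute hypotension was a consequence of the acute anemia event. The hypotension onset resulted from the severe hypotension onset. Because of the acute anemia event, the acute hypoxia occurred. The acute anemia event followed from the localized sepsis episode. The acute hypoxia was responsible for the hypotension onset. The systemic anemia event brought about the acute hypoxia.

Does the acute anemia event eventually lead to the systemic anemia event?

Yes

There is a causal chain: the acute anemia event → the acute hypotension → the systemic anemia event.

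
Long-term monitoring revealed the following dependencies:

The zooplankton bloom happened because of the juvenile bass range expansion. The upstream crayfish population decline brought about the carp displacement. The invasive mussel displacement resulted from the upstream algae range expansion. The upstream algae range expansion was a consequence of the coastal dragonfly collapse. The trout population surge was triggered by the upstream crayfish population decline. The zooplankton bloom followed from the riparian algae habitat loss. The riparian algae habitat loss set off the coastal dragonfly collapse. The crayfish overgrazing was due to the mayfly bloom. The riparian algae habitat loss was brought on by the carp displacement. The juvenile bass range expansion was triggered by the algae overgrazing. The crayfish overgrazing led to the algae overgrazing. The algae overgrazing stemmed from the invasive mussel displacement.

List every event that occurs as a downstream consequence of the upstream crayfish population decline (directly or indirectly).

Direct effects: the carp displacement, the trout population surge.
2 steps out: the riparian algae habitat loss.
3 steps out: the coastal dragonfly collapse, the zooplankton bloom.
4 steps out: the upstream algae range expansion.
5 steps out: the invasive mussel displacement.
6 steps out: the algae overgrazing.
7 steps out: the juvenile bass range expansion.
Not reachable from it: the mayfly bloom, the crayfish overgrazing.

the algae overgrazing, the carp displacement, the coastal dragonfly collapse, the invasive mussel displacement, the juvenile bass range expansion, the riparian algae habitat loss, the trout population surge, the upstream algae range expansion, the zooplankton bloom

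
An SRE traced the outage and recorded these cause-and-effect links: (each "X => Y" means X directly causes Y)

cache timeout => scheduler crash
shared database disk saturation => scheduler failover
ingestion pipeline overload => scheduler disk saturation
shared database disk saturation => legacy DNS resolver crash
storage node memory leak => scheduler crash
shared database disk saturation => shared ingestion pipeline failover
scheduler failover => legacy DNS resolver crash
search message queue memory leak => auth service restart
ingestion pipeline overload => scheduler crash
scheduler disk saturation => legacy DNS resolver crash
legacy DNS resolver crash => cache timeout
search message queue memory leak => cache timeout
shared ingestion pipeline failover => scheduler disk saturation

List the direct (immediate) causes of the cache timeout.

Upstream contributors include the shared database disk saturation, the ingestion pipeline overload, the shared ingestion pipeline failover, the scheduler disk saturation, the scheduler failover, but only the legacy DNS resolver crash, the search message queue memory leak feed directly into the cache timeout.

the legacy DNS resolver crash, the search message queue memory leak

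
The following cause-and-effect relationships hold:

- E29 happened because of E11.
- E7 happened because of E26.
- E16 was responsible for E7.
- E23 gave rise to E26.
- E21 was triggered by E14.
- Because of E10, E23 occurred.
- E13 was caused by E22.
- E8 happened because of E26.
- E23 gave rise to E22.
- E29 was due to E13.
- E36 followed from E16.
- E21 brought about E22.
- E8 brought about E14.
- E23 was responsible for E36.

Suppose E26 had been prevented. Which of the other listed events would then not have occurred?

Downstream of E26: E8, E14, E21, E22, E13, E29, E7.
Of those, still caused via another path: E22, E13, E29, E7.
The remainder have no surviving cause.

E14, E21, E8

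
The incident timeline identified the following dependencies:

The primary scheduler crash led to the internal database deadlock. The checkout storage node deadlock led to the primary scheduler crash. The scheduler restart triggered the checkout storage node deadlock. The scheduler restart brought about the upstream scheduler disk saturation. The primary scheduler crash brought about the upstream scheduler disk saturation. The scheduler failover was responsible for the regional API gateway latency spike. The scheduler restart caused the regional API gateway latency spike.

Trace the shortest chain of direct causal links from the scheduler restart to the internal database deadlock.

the scheduler restart → the checkout storage node deadlock
the checkout storage node deadlock → the primary scheduler crash
the primary scheduler crash → the internal database deadlock
Length: 3 steps.

the scheduler restart → the checkout storage node deadlock → the primary scheduler crash → the internal database deadlock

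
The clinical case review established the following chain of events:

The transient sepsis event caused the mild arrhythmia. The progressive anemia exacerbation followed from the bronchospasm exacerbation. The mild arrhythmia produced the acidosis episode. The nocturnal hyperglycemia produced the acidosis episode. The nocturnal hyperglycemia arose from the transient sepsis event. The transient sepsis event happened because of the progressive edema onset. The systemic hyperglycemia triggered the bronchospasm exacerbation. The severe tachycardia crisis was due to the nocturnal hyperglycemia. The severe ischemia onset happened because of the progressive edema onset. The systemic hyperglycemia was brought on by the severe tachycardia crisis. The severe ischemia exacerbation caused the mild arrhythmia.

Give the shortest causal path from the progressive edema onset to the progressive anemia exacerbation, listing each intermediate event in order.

the progressive edema onset → the transient sepsis event
the transient sepsis event → the nocturnal hyperglycemia
the nocturnal hyperglycemia → the severe tachycardia crisis
the severe tachycardia crisis → the systemic hyperglycemia
the systemic hyperglycemia → the bronchospasm exacerbation
the bronchospasm exacerbation → the progressive anemia exacerbation
Length: 6 steps.

the progressive edema onset → the transient sepsis event → the nocturnal hyperglycemia → the severe tachycardia crisis → the systemic hyperglycemia → the bronchospasm exacerbation → the progressive anemia exacerbation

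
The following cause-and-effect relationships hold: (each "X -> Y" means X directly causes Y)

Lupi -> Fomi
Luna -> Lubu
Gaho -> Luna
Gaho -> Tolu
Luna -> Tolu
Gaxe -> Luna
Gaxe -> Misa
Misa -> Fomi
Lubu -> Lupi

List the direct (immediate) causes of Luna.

Gaho, Gaxe → Luna with nothing further upstream stated.

Gaho, Gaxe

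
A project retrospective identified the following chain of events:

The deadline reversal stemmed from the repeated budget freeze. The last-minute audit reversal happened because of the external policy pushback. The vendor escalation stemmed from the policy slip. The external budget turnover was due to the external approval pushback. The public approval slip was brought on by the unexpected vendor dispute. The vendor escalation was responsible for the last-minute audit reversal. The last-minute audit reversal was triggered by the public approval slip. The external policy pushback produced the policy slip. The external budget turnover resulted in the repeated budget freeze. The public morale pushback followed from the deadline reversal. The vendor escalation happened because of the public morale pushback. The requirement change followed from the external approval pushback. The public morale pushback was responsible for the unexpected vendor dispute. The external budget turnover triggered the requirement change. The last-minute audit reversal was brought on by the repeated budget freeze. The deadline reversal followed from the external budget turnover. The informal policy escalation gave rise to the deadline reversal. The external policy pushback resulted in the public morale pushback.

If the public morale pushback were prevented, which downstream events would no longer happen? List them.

Downstream of the public morale pushback: the unexpected vendor dispute, the public approval slip, the vendor escalation, the last-minute audit reversal.
Of those, still caused via another path: the vendor escalation, the last-minute audit reversal.
The remainder have no surviving cause.

the public approval slip, the unexpected vendor dispute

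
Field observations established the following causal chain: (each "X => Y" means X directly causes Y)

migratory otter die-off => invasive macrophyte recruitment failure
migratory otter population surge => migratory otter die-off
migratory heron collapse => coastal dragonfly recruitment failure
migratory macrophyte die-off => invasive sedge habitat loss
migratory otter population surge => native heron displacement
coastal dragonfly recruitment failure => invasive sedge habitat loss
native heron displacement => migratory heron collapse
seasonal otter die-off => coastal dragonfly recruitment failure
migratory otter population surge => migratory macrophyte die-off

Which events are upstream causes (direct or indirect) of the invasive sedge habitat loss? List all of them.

the coastal dragonfly recruitment failure, the migratory heron collapse, the migratory macrophyte die-off, the migratory otter population surge, the native heron displacement, the seasonal otter die-off

Immediate causes of the invasive sedge habitat loss: the coastal dragonfly recruitment failure, the migratory macrophyte die-off.
Further upstream: the migratory otter population surge, the native heron displacement, the migratory heron collapse, the seasonal otter die-off.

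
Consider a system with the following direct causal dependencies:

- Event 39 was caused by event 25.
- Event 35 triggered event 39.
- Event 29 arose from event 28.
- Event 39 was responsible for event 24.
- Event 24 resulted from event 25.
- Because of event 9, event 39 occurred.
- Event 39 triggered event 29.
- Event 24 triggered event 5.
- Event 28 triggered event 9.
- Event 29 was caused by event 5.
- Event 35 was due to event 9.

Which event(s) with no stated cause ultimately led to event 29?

Tracing upstream from event 29: event 29 ← event 28.
A separate upstream branch: event 29 ← event 39 ← event 25.
Each of those chain origins has no stated cause.

event 25, event 28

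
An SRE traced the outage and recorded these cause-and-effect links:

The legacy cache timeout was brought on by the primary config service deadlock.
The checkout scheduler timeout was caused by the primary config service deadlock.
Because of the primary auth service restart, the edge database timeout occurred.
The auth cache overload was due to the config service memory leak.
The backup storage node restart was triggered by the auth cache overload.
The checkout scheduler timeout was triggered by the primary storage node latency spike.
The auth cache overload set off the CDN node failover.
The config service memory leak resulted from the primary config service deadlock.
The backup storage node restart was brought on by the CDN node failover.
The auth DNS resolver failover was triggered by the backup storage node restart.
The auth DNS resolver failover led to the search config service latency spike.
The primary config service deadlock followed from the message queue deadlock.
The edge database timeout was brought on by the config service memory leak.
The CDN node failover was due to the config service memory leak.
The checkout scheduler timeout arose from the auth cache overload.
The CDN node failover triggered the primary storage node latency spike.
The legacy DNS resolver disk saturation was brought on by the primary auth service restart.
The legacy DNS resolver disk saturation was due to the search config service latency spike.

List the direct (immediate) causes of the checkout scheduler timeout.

Upstream contributors include the message queue deadlock, the config service memory leak, the CDN node failover, but only the auth cache overload, the primary config service deadlock, the primary storage node latency spike feed directly into the checkout scheduler timeout.

the auth cache overload, the primary config service deadlock, the primary storage node latency spike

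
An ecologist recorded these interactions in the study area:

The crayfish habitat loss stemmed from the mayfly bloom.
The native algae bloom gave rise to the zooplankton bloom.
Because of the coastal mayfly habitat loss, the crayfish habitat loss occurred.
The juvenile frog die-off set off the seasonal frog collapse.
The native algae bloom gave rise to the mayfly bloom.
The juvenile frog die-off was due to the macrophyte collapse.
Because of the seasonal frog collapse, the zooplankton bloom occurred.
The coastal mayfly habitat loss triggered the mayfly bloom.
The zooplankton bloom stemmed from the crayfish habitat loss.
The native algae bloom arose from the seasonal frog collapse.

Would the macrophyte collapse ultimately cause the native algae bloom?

Yes

There is a causal chain: the macrophyte collapse → the juvenile frog die-off → the seasonal frog collapse → the native algae bloom.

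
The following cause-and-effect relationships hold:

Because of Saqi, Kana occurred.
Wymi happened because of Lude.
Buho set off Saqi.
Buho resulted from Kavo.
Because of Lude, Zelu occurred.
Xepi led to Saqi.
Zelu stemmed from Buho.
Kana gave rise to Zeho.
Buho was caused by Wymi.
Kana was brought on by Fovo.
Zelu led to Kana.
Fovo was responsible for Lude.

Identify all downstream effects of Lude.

Buho, Kana, Saqi, Wymi, Zeho, Zelu

Direct effects: Wymi, Zelu.
2 steps out: Buho, Kana.
3 steps out: Saqi, Zeho.
Not reachable from it: Fovo, Kavo, Xepi.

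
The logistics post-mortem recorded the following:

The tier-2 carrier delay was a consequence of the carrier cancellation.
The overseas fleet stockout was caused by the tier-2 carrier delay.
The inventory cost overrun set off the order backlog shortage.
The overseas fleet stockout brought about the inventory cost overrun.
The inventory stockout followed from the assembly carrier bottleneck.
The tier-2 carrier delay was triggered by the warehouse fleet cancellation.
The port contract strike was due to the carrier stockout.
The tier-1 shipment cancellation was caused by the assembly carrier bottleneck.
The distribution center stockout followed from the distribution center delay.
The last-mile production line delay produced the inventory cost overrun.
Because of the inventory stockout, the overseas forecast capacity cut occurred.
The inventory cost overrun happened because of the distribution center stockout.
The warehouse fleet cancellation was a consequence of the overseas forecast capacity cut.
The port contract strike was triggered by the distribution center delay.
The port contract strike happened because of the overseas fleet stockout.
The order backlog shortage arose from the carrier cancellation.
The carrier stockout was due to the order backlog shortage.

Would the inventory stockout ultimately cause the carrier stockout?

Yes

There is a causal chain: the inventory stockout → the overseas forecast capacity cut → the warehouse fleet cancellation → the tier-2 carrier delay → the overseas fleet stockout → the inventory cost overrun → the order backlog shortage → the carrier stockout.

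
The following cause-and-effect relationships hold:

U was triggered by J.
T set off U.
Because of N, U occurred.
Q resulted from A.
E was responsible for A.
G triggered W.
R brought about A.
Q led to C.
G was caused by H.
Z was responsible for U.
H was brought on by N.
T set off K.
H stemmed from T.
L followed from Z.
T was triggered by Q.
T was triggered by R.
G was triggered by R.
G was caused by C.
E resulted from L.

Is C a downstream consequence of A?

Yes

There is a causal chain: A → Q → C.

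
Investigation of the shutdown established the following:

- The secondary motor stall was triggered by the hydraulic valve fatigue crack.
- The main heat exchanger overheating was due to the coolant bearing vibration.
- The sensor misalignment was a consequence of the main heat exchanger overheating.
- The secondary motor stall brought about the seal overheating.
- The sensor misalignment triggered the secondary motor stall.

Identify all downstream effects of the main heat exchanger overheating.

Direct effects: the sensor misalignment.
2 steps out: the secondary motor stall.
3 steps out: the seal overheating.
Not reachable from it: the coolant bearing vibration, the hydraulic valve fatigue crack.

the seal overheating, the secondary motor stall, the sensor misalignment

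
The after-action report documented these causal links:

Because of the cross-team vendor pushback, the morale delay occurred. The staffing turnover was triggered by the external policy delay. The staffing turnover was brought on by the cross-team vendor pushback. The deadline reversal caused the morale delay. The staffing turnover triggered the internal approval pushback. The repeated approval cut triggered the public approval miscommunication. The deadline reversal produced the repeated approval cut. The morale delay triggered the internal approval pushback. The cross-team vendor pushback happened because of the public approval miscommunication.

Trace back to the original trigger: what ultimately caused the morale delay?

Tracing upstream from the morale delay: the morale delay ← the deadline reversal.
The deadline reversal has no stated cause, so it is the root.

the deadline reversal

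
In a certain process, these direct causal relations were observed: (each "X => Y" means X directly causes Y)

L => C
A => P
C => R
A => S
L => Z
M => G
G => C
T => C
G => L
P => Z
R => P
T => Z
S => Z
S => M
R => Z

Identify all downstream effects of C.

P, R, Z

Direct effects: R.
2 steps out: P, Z.
Not reachable from it: A, T, S, M, G, L.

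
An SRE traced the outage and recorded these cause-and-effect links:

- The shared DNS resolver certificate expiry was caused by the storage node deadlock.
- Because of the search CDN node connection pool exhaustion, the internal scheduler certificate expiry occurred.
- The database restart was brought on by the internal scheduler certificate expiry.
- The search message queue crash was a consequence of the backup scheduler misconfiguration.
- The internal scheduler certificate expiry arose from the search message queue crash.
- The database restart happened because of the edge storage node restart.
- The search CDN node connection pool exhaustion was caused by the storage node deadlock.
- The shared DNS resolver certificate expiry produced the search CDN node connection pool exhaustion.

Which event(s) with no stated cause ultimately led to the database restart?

the backup scheduler misconfiguration, the edge storage node restart, the storage node deadlock

Tracing upstream from the database restart: the database restart ← the internal scheduler certificate expiry ← the search message queue crash ← the backup scheduler misconfiguration.
A separate upstream branch: the database restart ← the internal scheduler certificate expiry ← the search CDN node connection pool exhaustion ← the storage node deadlock.
A separate upstream branch: the database restart ← the edge storage node restart.
Each of those chain origins has no stated cause.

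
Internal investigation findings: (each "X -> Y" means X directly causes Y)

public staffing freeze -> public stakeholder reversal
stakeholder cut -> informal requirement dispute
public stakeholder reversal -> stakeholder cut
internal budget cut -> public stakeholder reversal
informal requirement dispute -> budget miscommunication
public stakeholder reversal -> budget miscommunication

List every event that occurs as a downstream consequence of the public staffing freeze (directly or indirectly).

Direct effects: the public stakeholder reversal.
2 steps out: the stakeholder cut, the budget miscommunication.
3 steps out: the informal requirement dispute.
Not reachable from it: the internal budget cut.

the budget miscommunication, the informal requirement dispute, the public stakeholder reversal, the stakeholder cut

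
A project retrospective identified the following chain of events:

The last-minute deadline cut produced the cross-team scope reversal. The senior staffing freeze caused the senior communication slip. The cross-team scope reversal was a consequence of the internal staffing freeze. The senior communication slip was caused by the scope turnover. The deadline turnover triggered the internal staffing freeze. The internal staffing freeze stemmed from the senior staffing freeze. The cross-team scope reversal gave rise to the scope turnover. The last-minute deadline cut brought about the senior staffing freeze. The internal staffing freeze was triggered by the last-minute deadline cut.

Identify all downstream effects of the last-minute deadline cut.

Direct effects: the senior staffing freeze, the internal staffing freeze, the cross-team scope reversal.
2 steps out: the scope turnover, the senior communication slip.
Not reachable from it: the deadline turnover.

the cross-team scope reversal, the internal staffing freeze, the scope turnover, the senior communication slip, the senior staffing freeze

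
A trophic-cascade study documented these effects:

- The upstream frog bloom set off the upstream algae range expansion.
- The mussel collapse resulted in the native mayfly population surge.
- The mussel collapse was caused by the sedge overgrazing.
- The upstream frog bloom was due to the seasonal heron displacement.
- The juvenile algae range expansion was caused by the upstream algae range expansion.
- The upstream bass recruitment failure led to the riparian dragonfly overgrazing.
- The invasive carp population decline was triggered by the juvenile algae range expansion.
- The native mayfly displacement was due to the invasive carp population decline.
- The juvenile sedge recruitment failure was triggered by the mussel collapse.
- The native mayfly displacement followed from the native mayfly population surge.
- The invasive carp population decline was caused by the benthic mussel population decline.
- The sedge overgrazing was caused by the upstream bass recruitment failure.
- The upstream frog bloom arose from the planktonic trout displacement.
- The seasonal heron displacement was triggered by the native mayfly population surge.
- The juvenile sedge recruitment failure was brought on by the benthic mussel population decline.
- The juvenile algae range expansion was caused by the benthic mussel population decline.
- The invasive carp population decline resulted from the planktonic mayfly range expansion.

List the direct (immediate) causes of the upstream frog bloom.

the planktonic trout displacement, the seasonal heron displacement

Upstream contributors include the upstream bass recruitment failure, the sedge overgrazing, the mussel collapse, the native mayfly population surge, but only the planktonic trout displacement, the seasonal heron displacement feed directly into the upstream frog bloom.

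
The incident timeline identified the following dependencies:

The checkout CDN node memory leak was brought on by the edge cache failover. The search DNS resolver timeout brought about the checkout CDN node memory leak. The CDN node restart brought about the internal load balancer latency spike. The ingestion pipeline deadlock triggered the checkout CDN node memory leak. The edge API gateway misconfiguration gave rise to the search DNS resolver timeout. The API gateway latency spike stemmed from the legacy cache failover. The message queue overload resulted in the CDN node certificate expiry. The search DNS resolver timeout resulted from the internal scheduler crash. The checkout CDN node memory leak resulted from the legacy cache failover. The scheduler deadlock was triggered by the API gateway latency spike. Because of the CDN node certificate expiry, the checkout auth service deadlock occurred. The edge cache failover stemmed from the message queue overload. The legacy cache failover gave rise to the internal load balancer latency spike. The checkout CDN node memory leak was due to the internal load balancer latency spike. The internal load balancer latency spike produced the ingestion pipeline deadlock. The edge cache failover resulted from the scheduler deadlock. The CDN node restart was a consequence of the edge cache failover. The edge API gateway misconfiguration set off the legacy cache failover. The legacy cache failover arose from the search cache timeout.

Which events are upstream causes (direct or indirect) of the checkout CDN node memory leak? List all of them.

the API gateway latency spike, the CDN node restart, the edge API gateway misconfiguration, the edge cache failover, the ingestion pipeline deadlock, the internal load balancer latency spike, the internal scheduler crash, the legacy cache failover, the message queue overload, the scheduler deadlock, the search DNS resolver timeout, the search cache timeout

Immediate causes of the checkout CDN node memory leak: the legacy cache failover, the search DNS resolver timeout, the edge cache failover, the internal load balancer latency spike, the ingestion pipeline deadlock.
Further upstream: the message queue overload, the search cache timeout, the edge API gateway misconfiguration, the API gateway latency spike, the internal scheduler crash, the scheduler deadlock, the CDN node restart.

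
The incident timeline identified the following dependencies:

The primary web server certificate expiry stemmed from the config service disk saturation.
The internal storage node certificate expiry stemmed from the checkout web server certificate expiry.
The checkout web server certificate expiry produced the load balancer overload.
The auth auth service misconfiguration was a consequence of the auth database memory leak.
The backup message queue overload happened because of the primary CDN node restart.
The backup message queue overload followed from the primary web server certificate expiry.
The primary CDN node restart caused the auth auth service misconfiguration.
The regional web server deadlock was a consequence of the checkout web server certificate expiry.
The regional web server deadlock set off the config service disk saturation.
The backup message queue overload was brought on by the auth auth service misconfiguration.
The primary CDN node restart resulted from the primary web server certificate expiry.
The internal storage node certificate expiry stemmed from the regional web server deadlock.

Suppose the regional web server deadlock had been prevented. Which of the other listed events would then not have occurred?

Downstream of the regional web server deadlock: the internal storage node certificate expiry, the config service disk saturation, the primary web server certificate expiry, the primary CDN node restart, the auth auth service misconfiguration, the backup message queue overload.
Of those, still caused via another path: the internal storage node certificate expiry, the auth auth service misconfiguration, the backup message queue overload.
The remainder have no surviving cause.

the config service disk saturation, the primary CDN node restart, the primary web server certificate expiry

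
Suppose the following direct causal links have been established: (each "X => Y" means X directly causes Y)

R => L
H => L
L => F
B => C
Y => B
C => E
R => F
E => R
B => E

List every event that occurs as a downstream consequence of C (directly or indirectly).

E, F, L, R

Direct effects: E.
2 steps out: R.
3 steps out: L, F.
Not reachable from it: Y, B, H.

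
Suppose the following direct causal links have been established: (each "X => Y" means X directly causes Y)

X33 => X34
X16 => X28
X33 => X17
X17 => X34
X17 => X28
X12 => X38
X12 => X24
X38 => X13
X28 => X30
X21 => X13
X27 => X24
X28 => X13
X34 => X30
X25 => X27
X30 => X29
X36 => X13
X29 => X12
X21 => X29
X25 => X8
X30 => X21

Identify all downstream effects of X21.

X12, X13, X24, X29, X38

Direct effects: X29, X13.
2 steps out: X12.
3 steps out: X24, X38.
Not reachable from it: X25, X8, X36, X33, X17, X34, X16, X28, X30, X27.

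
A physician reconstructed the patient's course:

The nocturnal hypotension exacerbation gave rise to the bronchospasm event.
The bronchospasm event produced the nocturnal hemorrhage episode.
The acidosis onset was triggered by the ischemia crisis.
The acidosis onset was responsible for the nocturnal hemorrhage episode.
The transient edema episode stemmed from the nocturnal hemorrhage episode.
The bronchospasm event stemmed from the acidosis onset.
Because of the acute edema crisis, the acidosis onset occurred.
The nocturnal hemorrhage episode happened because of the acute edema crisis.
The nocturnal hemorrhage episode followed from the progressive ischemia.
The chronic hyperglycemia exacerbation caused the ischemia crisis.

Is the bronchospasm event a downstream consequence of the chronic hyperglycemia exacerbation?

Yes

There is a causal chain: the chronic hyperglycemia exacerbation → the ischemia crisis → the acidosis onset → the bronchospasm event.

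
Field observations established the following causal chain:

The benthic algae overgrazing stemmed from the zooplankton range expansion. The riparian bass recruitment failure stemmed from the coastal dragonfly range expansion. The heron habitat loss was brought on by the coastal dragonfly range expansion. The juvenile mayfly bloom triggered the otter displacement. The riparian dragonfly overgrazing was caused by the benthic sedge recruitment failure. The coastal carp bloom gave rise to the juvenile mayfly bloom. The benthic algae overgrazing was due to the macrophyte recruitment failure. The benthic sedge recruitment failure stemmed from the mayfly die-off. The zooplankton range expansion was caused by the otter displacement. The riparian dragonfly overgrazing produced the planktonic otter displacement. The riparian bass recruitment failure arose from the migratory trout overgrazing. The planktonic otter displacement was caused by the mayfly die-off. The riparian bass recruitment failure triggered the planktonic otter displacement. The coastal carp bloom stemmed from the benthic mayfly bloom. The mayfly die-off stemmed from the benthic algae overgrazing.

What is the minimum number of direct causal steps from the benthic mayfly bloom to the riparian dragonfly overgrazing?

8

Shortest chain: the benthic mayfly bloom → the coastal carp bloom → the juvenile mayfly bloom → the otter displacement → the zooplankton range expansion → the benthic algae overgrazing → the mayfly die-off → the benthic sedge recruitment failure → the riparian dragonfly overgrazing.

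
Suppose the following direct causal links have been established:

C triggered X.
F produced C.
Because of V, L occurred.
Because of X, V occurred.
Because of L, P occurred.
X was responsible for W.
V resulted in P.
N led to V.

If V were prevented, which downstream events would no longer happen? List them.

L, P

Downstream of V: L, P.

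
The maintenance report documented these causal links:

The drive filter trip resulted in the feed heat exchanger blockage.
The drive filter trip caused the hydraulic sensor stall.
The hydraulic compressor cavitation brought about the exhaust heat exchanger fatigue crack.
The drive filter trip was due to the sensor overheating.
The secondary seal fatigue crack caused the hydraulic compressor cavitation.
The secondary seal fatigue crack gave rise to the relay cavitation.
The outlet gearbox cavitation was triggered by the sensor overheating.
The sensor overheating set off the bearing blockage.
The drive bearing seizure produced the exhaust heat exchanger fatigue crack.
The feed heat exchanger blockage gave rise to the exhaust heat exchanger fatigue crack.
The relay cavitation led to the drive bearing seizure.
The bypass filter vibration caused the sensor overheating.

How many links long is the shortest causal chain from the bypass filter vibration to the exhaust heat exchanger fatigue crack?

Shortest chain: the bypass filter vibration → the sensor overheating → the drive filter trip → the feed heat exchanger blockage → the exhaust heat exchanger fatigue crack.

4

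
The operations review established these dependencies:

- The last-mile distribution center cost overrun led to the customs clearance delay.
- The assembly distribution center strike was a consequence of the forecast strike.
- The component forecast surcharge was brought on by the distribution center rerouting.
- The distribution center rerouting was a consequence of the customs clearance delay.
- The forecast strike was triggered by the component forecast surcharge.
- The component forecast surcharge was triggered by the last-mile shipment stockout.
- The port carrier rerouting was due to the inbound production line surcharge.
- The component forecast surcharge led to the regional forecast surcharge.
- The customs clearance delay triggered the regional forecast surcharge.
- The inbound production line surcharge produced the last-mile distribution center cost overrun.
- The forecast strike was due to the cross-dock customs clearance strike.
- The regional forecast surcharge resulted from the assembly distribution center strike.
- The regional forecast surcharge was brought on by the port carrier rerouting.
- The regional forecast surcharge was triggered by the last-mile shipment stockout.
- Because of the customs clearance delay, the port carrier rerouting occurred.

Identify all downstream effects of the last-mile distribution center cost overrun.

Direct effects: the customs clearance delay.
2 steps out: the distribution center rerouting, the port carrier rerouting, the regional forecast surcharge.
3 steps out: the component forecast surcharge.
4 steps out: the forecast strike.
5 steps out: the assembly distribution center strike.
Not reachable from it: the cross-dock customs clearance strike, the inbound production line surcharge, the last-mile shipment stockout.

the assembly distribution center strike, the component forecast surcharge, the customs clearance delay, the distribution center rerouting, the forecast strike, the port carrier rerouting, the regional forecast surcharge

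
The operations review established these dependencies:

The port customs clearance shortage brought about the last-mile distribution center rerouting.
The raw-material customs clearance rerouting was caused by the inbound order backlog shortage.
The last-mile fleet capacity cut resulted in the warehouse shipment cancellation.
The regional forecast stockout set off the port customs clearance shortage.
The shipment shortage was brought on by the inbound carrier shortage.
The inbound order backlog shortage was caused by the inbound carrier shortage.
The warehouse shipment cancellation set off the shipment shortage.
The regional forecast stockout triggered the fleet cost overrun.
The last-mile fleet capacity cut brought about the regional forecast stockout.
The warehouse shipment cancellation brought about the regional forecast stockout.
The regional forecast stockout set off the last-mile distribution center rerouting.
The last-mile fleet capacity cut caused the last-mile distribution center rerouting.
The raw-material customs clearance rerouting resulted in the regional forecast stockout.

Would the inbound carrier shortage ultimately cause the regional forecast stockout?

There is a causal chain: the inbound carrier shortage → the inbound order backlog shortage → the raw-material customs clearance rerouting → the regional forecast stockout.

Yes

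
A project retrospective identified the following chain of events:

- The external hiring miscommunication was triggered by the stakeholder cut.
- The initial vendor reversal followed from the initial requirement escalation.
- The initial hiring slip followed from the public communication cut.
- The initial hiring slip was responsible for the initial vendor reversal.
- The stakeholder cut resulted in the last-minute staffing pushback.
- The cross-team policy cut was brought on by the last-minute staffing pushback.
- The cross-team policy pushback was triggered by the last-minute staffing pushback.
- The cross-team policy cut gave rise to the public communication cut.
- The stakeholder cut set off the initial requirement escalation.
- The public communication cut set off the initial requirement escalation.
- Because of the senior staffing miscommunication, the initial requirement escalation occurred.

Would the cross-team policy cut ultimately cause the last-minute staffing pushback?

No

The cross-team policy cut leads to the public communication cut, the initial requirement escalation, the initial hiring slip, the initial vendor reversal; the last-minute staffing pushback is not among them.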